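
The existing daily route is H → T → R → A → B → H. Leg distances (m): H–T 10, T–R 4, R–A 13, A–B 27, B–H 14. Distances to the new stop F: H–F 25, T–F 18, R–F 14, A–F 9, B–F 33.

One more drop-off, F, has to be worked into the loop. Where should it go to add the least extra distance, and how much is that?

Insertion cost between consecutive stops i–j is d(i,F) + d(F,j) − d(i,j):
  between H and T: 25 + 18 − 10 = 33
  between T and R: 18 + 14 − 4 = 28
  between R and A: 14 + 9 − 13 = 10
  between A and B: 9 + 33 − 27 = 15
  between B and H: 33 + 25 − 14 = 44
Cheapest insertion is between R and A, adding 10.
New total = 68 + 10 = 78.

Minimum extra distance: 10 m, inserting F between R and A.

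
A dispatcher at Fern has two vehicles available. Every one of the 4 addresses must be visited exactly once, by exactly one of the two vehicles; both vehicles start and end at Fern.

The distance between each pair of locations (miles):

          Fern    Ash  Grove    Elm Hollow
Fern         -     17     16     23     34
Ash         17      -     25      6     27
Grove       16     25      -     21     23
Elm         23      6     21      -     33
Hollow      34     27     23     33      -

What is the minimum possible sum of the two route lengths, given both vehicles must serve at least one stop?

119 miles — the smallest possible combined total.

There are 2^3 − 1 = 7 ways to divide the 4 stops into two non-empty groups. For each, the best each vehicle can do is its own shortest tour through its group:
  {Ash} + {Grove, Elm, Hollow}: 34 + 95 = 129
  {Grove} + {Ash, Elm, Hollow}: 32 + 90 = 122
  {Ash, Grove} + {Elm, Hollow}: 58 + 90 = 148
  {Elm} + {Ash, Grove, Hollow}: 46 + 83 = 129
  {Ash, Elm} + {Grove, Hollow}: 46 + 73 = 119
  {Grove, Elm} + {Ash, Hollow}: 60 + 78 = 138
  … (7 splits in total)
Best: vehicle 1 Fern → Ash → Elm → Fern = 46; vehicle 2 Fern → Grove → Hollow → Fern = 73; combined 119.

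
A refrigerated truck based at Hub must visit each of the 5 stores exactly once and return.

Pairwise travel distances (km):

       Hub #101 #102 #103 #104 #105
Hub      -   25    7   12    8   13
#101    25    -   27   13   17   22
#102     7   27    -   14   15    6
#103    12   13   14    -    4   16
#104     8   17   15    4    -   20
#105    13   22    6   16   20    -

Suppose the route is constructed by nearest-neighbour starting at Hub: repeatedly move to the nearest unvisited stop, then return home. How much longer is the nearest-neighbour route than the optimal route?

Hub: #102=7, #104=8, #103=12, #105=13, #101=25 ⇒ #102
#102: #105=6, #103=14, #104=15, #101=27 ⇒ #105
#105: #103=16, #104=20, #101=22 ⇒ #103
#103: #104=4, #101=13 ⇒ #104
#104: #101=17 ⇒ #101
NN route Hub → #102 → #105 → #103 → #104 → #101 → Hub costs 75.
Optimal: Hub → #102 → #105 → #101 → #103 → #104 → Hub costs 60 (by enumerating all 60 distinct tours).
Excess = 75 − 60 = 15.

The nearest-neighbour route is 15 km longer than optimal.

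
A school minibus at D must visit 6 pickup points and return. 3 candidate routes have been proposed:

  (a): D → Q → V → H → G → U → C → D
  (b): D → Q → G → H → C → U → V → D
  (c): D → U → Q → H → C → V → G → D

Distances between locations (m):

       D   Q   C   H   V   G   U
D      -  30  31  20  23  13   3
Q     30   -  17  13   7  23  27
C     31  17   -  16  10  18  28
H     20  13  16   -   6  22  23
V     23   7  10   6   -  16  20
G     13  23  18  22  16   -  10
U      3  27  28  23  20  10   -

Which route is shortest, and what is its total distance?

Shortest is (c), total 98 m.

(a): 30 + 7 + 6 + 22 + 10 + 28 + 31 = 134
(b): 30 + 23 + 22 + 16 + 28 + 20 + 23 = 162
(c): 3 + 27 + 13 + 16 + 10 + 16 + 13 = 98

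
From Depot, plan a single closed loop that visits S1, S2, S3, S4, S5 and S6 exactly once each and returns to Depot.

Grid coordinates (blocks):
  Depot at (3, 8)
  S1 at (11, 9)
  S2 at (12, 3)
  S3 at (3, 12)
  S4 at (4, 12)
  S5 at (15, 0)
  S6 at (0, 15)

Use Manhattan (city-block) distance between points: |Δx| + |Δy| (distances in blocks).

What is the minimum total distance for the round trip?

Shortest round trip = 60 blocks.

There are 360 distinct closed tours to check (reversals are equivalent).
Depot - S1 - S2 - S3 - S4 - S5 - S6 - Depot: 9+7+18+1+23+30+10 = 98
Depot - S1 - S2 - S3 - S4 - S6 - S5 - Depot: 9+7+18+1+7+30+20 = 92
Depot - S1 - S2 - S3 - S5 - S4 - S6 - Depot: 9+7+18+24+23+7+10 = 98
Depot - S1 - S2 - S3 - S5 - S6 - S4 - Depot: 9+7+18+24+30+7+5 = 100
Depot - S1 - S2 - S3 - S6 - S4 - S5 - Depot: 9+7+18+6+7+23+20 = 90
Depot - S1 - S2 - S3 - S6 - S5 - S4 - Depot: 9+7+18+6+30+23+5 = 98
Depot - S1 - S2 - S4 - S3 - S5 - S6 - Depot: 9+7+17+1+24+30+10 = 98
Depot - S1 - S2 - S4 - S3 - S6 - S5 - Depot: 9+7+17+1+6+30+20 = 90
… (352 more)
Depot - S2 - S5 - S1 - S4 - S3 - S6 - Depot: 14+6+13+10+1+6+10 = 60  ← best
The minimum is 60.
One optimal route: Depot → S2 → S5 → S1 → S4 → S3 → S6 → Depot (or its reverse).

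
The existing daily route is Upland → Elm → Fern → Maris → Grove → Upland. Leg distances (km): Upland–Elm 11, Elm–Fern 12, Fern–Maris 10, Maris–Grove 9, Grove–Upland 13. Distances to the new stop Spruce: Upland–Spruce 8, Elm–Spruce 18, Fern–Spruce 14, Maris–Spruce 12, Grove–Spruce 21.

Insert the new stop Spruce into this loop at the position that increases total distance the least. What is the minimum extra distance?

Insertion cost between consecutive stops i–j is d(i,Spruce) + d(Spruce,j) − d(i,j):
  between Upland and Elm: 8 + 18 − 11 = 15
  between Elm and Fern: 18 + 14 − 12 = 20
  between Fern and Maris: 14 + 12 − 10 = 16
  between Maris and Grove: 12 + 21 − 9 = 24
  between Grove and Upland: 21 + 8 − 13 = 16
Cheapest insertion is between Upland and Elm, adding 15.
New total = 55 + 15 = 70.

+15 km — insert Spruce between Upland and Elm.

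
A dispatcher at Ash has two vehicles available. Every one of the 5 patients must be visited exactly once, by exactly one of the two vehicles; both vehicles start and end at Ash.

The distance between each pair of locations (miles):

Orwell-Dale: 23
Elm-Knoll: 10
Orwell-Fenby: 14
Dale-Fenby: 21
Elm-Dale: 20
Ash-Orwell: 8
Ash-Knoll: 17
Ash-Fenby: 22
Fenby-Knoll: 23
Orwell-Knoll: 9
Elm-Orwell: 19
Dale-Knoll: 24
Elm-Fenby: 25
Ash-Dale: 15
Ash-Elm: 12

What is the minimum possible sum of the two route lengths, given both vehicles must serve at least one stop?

97 miles — the smallest possible combined total.

There are 2^4 − 1 = 15 ways to divide the 5 stops into two non-empty groups. For each, the best each vehicle can do is its own shortest tour through its group:
  {Elm} + {Orwell, Dale, Fenby, Knoll}: 24 + 76 = 100
  {Orwell} + {Elm, Dale, Fenby, Knoll}: 16 + 81 = 97
  {Elm, Orwell} + {Dale, Fenby, Knoll}: 39 + 76 = 115
  {Dale} + {Elm, Orwell, Fenby, Knoll}: 30 + 67 = 97
  {Elm, Dale} + {Orwell, Fenby, Knoll}: 47 + 62 = 109
  {Orwell, Dale} + {Elm, Fenby, Knoll}: 46 + 67 = 113
  … (15 splits in total)
Best: vehicle 1 Ash → Orwell → Ash = 16; vehicle 2 Ash → Elm → Knoll → Fenby → Dale → Ash = 81; combined 97.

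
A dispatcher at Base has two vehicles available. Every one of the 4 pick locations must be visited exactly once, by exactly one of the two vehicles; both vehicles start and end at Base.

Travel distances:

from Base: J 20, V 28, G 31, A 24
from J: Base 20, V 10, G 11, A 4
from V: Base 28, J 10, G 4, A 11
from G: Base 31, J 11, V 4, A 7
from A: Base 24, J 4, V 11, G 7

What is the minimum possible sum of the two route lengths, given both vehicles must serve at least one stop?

Minimum combined distance: 103.

Try each way of splitting the stops between the two vehicles (each non-empty) and, for each split, find the best tour for each vehicle:
  {J} + {V, G, A}: 40 + 63 = 103
  {V} + {J, G, A}: 56 + 62 = 118
  {J, V} + {G, A}: 58 + 62 = 120
  {G} + {J, V, A}: 62 + 63 = 125
  {J, G} + {V, A}: 62 + 63 = 125
  {V, G} + {J, A}: 63 + 48 = 111
  … (7 splits in total)
Best: vehicle 1 Base → J → Base = 40; vehicle 2 Base → V → G → A → Base = 63; combined 103.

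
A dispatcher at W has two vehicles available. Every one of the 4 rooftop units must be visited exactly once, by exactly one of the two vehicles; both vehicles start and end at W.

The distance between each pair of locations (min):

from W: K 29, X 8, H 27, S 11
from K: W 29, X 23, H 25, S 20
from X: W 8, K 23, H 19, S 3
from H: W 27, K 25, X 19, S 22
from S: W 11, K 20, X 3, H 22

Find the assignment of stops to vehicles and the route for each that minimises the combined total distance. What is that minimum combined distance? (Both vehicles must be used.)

Check every non-empty split of the stops between the two vehicles; for each half take its own optimal tour:
  {K} + {X, H, S}: 58 + 60 = 118
  {X} + {K, H, S}: 16 + 83 = 99
  {K, X} + {H, S}: 60 + 60 = 120
  {H} + {K, X, S}: 54 + 60 = 114
  {K, H} + {X, S}: 81 + 22 = 103
  {X, H} + {K, S}: 54 + 60 = 114
  … (7 splits in total)
Best: vehicle 1 W → X → W = 16; vehicle 2 W → H → K → S → W = 83; combined 99.

Minimum combined distance: 99 min.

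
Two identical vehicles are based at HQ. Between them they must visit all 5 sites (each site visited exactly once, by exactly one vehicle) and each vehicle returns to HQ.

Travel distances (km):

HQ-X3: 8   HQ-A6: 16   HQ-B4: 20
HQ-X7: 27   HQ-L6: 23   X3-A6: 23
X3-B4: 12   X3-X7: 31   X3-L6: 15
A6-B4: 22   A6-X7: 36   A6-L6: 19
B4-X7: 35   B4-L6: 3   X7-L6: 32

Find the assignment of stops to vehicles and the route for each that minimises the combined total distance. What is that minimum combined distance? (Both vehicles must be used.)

Minimum combined distance: 112 km.

Check every non-empty split of the stops between the two vehicles; for each half take its own optimal tour:
  {X3} + {A6, B4, X7, L6}: 16 + 100 = 116
  {A6} + {X3, B4, X7, L6}: 32 + 82 = 114
  {X3, A6} + {B4, X7, L6}: 47 + 82 = 129
  {B4} + {X3, A6, X7, L6}: 40 + 105 = 145
  {X3, B4} + {A6, X7, L6}: 40 + 94 = 134
  {A6, B4} + {X3, X7, L6}: 58 + 82 = 140
  … (15 splits in total)
  {X7} + {X3, A6, B4, L6}: 54 + 58 = 112  ← best
Best: vehicle 1 HQ → X7 → HQ = 54; vehicle 2 HQ → X3 → B4 → L6 → A6 → HQ = 58; combined 112.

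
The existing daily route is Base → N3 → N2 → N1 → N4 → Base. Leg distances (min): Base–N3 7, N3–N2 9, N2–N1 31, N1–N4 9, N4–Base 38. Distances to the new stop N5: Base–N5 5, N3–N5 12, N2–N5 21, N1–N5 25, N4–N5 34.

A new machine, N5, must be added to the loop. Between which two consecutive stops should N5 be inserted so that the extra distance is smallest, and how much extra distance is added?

Insertion cost between consecutive stops i–j is d(i,N5) + d(N5,j) − d(i,j):
  between Base and N3: 5 + 12 − 7 = 10
  between N3 and N2: 12 + 21 − 9 = 24
  between N2 and N1: 21 + 25 − 31 = 15
  between N1 and N4: 25 + 34 − 9 = 50
  between N4 and Base: 34 + 5 − 38 = 1
Cheapest insertion is between N4 and Base, adding 1.
New total = 94 + 1 = 95.

Minimum extra distance: 1 min, inserting N5 between N4 and Base.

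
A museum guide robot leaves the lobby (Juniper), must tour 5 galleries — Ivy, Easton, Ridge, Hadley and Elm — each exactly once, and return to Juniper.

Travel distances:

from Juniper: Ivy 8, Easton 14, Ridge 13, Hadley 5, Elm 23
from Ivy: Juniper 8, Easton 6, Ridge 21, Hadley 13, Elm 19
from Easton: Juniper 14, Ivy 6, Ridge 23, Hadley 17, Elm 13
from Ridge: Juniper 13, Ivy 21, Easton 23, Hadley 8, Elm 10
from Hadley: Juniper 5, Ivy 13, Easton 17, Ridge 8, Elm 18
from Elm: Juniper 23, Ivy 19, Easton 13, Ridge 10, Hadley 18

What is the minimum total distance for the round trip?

There are 60 distinct closed tours to check (reversals are equivalent).
Juniper - Ivy - Easton - Ridge - Hadley - Elm - Juniper: 8+6+23+8+18+23 = 86
Juniper - Ivy - Easton - Ridge - Elm - Hadley - Juniper: 8+6+23+10+18+5 = 70
Juniper - Ivy - Easton - Hadley - Ridge - Elm - Juniper: 8+6+17+8+10+23 = 72
Juniper - Ivy - Easton - Hadley - Elm - Ridge - Juniper: 8+6+17+18+10+13 = 72
Juniper - Ivy - Easton - Elm - Ridge - Hadley - Juniper: 8+6+13+10+8+5 = 50
Juniper - Ivy - Easton - Elm - Hadley - Ridge - Juniper: 8+6+13+18+8+13 = 66
Juniper - Ivy - Ridge - Easton - Hadley - Elm - Juniper: 8+21+23+17+18+23 = 110
Juniper - Ivy - Ridge - Easton - Elm - Hadley - Juniper: 8+21+23+13+18+5 = 88
Juniper - Ivy - Ridge - Hadley - Easton - Elm - Juniper: 8+21+8+17+13+23 = 90
Juniper - Ivy - Ridge - Hadley - Elm - Easton - Juniper: 8+21+8+18+13+14 = 82
Juniper - Ivy - Ridge - Elm - Easton - Hadley - Juniper: 8+21+10+13+17+5 = 74
Juniper - Ivy - Ridge - Elm - Hadley - Easton - Juniper: 8+21+10+18+17+14 = 88
Juniper - Ivy - Hadley - Easton - Ridge - Elm - Juniper: 8+13+17+23+10+23 = 94
Juniper - Ivy - Hadley - Easton - Elm - Ridge - Juniper: 8+13+17+13+10+13 = 74
… (46 more)
The minimum is 50.
One optimal route: Juniper → Ivy → Easton → Elm → Ridge → Hadley → Juniper (or its reverse).

Minimum total distance: 50.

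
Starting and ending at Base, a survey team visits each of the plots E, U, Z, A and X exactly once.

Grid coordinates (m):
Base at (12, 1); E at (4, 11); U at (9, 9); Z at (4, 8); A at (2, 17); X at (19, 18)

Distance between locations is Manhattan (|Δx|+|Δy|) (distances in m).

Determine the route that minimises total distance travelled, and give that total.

70 m — the shortest possible round trip.

With 5 stops there are 5!/2 = 60 distinct round trips (a route and its reverse cost the same).
Base→E→U→Z→A→X→Base: 18+7+6+11+18+24 = 84
Base→E→U→Z→X→A→Base: 18+7+6+25+18+26 = 100
Base→E→U→A→Z→X→Base: 18+7+15+11+25+24 = 100
Base→E→U→A→X→Z→Base: 18+7+15+18+25+15 = 98
Base→E→U→X→Z→A→Base: 18+7+19+25+11+26 = 106
Base→E→U→X→A→Z→Base: 18+7+19+18+11+15 = 88
Base→E→Z→U→A→X→Base: 18+3+6+15+18+24 = 84
Base→E→Z→U→X→A→Base: 18+3+6+19+18+26 = 90
Base→E→Z→A→U→X→Base: 18+3+11+15+19+24 = 90
Base→E→Z→A→X→U→Base: 18+3+11+18+19+11 = 80
Base→E→Z→X→U→A→Base: 18+3+25+19+15+26 = 106
Base→E→Z→X→A→U→Base: 18+3+25+18+15+11 = 90
Base→E→A→U→Z→X→Base: 18+8+15+6+25+24 = 96
Base→E→A→U→X→Z→Base: 18+8+15+19+25+15 = 100
… (46 more)
Base→U→Z→E→A→X→Base: 11+6+3+8+18+24 = 70  ← best
The minimum is 70.
One optimal route: Base → U → Z → E → A → X → Base (or its reverse).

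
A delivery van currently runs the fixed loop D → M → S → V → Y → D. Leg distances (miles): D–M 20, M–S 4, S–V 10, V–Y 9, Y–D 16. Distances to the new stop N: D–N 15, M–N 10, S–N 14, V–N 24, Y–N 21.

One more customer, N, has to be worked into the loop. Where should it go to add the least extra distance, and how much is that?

Adding 5 miles by placing N on the D–M leg.

Insertion cost between consecutive stops i–j is d(i,N) + d(N,j) − d(i,j):
  between D and M: 15 + 10 − 20 = 5
  between M and S: 10 + 14 − 4 = 20
  between S and V: 14 + 24 − 10 = 28
  between V and Y: 24 + 21 − 9 = 36
  between Y and D: 21 + 15 − 16 = 20
Cheapest insertion is between D and M, adding 5.
New total = 59 + 5 = 64.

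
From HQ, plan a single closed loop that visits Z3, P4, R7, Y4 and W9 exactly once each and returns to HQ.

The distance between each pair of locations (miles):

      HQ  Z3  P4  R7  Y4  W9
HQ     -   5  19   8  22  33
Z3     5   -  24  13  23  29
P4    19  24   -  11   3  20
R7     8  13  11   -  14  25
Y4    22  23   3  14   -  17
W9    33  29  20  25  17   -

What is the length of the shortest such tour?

There are 60 distinct closed tours to check (reversals are equivalent).
HQ → Z3 → P4 → R7 → Y4 → W9 → HQ: 5+24+11+14+17+33 = 104
HQ → Z3 → P4 → R7 → W9 → Y4 → HQ: 5+24+11+25+17+22 = 104
HQ → Z3 → P4 → Y4 → R7 → W9 → HQ: 5+24+3+14+25+33 = 104
HQ → Z3 → P4 → Y4 → W9 → R7 → HQ: 5+24+3+17+25+8 = 82
HQ → Z3 → P4 → W9 → R7 → Y4 → HQ: 5+24+20+25+14+22 = 110
HQ → Z3 → P4 → W9 → Y4 → R7 → HQ: 5+24+20+17+14+8 = 88
HQ → Z3 → R7 → P4 → Y4 → W9 → HQ: 5+13+11+3+17+33 = 82
HQ → Z3 → R7 → P4 → W9 → Y4 → HQ: 5+13+11+20+17+22 = 88
HQ → Z3 → R7 → Y4 → P4 → W9 → HQ: 5+13+14+3+20+33 = 88
HQ → Z3 → R7 → Y4 → W9 → P4 → HQ: 5+13+14+17+20+19 = 88
HQ → Z3 → R7 → W9 → P4 → Y4 → HQ: 5+13+25+20+3+22 = 88
HQ → Z3 → R7 → W9 → Y4 → P4 → HQ: 5+13+25+17+3+19 = 82
HQ → Z3 → Y4 → P4 → R7 → W9 → HQ: 5+23+3+11+25+33 = 100
HQ → Z3 → Y4 → P4 → W9 → R7 → HQ: 5+23+3+20+25+8 = 84
… (46 more)
HQ → Z3 → W9 → Y4 → P4 → R7 → HQ: 5+29+17+3+11+8 = 73  ← best
The minimum is 73.
One optimal route: HQ → Z3 → W9 → Y4 → P4 → R7 → HQ (or its reverse).

Shortest round trip = 73 miles.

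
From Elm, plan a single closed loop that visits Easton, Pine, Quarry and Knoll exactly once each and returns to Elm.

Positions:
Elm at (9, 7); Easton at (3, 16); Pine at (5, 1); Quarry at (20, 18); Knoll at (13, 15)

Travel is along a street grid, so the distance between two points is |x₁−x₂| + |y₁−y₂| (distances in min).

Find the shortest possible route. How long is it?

Elm → Easton → Pine → Quarry → Knoll → Elm: 15+17+32+10+12 = 86
Elm → Easton → Pine → Knoll → Quarry → Elm: 15+17+22+10+22 = 86
Elm → Easton → Quarry → Pine → Knoll → Elm: 15+19+32+22+12 = 100
Elm → Easton → Quarry → Knoll → Pine → Elm: 15+19+10+22+10 = 76
Elm → Easton → Knoll → Pine → Quarry → Elm: 15+11+22+32+22 = 102
Elm → Easton → Knoll → Quarry → Pine → Elm: 15+11+10+32+10 = 78
Elm → Pine → Easton → Quarry → Knoll → Elm: 10+17+19+10+12 = 68
Elm → Pine → Easton → Knoll → Quarry → Elm: 10+17+11+10+22 = 70
Elm → Pine → Quarry → Easton → Knoll → Elm: 10+32+19+11+12 = 84
Elm → Pine → Knoll → Easton → Quarry → Elm: 10+22+11+19+22 = 84
Elm → Quarry → Easton → Pine → Knoll → Elm: 22+19+17+22+12 = 92
Elm → Quarry → Pine → Easton → Knoll → Elm: 22+32+17+11+12 = 94
The minimum is 68.
One optimal route: Elm → Pine → Easton → Quarry → Knoll → Elm (or its reverse).

Minimum total distance: 68 min.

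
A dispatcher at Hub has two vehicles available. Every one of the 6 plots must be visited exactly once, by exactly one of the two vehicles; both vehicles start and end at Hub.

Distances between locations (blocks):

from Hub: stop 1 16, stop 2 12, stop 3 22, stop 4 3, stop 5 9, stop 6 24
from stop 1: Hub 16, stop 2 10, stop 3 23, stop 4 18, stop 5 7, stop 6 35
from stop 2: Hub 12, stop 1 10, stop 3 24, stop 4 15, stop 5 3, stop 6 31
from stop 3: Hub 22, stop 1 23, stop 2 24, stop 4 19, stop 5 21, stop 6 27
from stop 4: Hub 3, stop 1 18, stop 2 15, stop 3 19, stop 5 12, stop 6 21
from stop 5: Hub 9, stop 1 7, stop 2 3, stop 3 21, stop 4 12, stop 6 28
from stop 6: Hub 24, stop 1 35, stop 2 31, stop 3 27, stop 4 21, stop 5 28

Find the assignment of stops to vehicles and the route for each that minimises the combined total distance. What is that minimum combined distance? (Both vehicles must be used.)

102 blocks — the smallest possible combined total.

Try each way of splitting the stops between the two vehicles (each non-empty) and, for each split, find the best tour for each vehicle:
  {stop 1} + {stop 2, stop 3, stop 4, stop 5, stop 6}: 32 + 87 = 119
  {stop 2} + {stop 1, stop 3, stop 4, stop 5, stop 6}: 24 + 90 = 114
  {stop 1, stop 2} + {stop 3, stop 4, stop 5, stop 6}: 38 + 81 = 119
  {stop 3} + {stop 1, stop 2, stop 4, stop 5, stop 6}: 44 + 81 = 125
  {stop 1, stop 3} + {stop 2, stop 4, stop 5, stop 6}: 61 + 67 = 128
  {stop 2, stop 3} + {stop 1, stop 4, stop 5, stop 6}: 58 + 75 = 133
  … (31 splits in total)
  {stop 4} + {stop 1, stop 2, stop 3, stop 5, stop 6}: 6 + 96 = 102  ← best
Best: vehicle 1 Hub → stop 4 → Hub = 6; vehicle 2 Hub → stop 2 → stop 5 → stop 1 → stop 3 → stop 6 → Hub = 96; combined 102.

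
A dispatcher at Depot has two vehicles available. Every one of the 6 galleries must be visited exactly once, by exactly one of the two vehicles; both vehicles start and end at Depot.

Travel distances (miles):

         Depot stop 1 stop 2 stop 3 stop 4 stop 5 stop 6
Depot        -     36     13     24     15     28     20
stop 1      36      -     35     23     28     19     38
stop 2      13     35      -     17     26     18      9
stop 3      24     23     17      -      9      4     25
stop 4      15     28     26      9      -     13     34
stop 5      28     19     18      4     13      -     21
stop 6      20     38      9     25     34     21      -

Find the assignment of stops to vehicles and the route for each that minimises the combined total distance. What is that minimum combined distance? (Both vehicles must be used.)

Check every non-empty split of the stops between the two vehicles; for each half take its own optimal tour:
  {stop 1} + {stop 2, stop 3, stop 4, stop 5, stop 6}: 72 + 71 = 143
  {stop 2} + {stop 1, stop 3, stop 4, stop 5, stop 6}: 26 + 105 = 131
  {stop 1, stop 2} + {stop 3, stop 4, stop 5, stop 6}: 84 + 69 = 153
  {stop 3} + {stop 1, stop 2, stop 4, stop 5, stop 6}: 48 + 105 = 153
  {stop 1, stop 3} + {stop 2, stop 4, stop 5, stop 6}: 83 + 71 = 154
  {stop 2, stop 3} + {stop 1, stop 4, stop 5, stop 6}: 54 + 103 = 157
  … (31 splits in total)
  {stop 1, stop 3, stop 4, stop 5} + {stop 2, stop 6}: 83 + 42 = 125  ← best
Best: vehicle 1 Depot → stop 1 → stop 5 → stop 3 → stop 4 → Depot = 83; vehicle 2 Depot → stop 2 → stop 6 → Depot = 42; combined 125.

Minimum combined distance: 125 miles.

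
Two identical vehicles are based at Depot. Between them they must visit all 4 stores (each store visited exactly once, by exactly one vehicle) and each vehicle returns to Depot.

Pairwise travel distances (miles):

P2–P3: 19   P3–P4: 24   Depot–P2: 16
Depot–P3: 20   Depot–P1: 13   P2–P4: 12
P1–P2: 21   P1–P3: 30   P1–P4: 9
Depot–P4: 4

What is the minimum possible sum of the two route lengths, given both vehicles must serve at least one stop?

Minimum combined distance: 81 miles.

Check every non-empty split of the stops between the two vehicles; for each half take its own optimal tour:
  {P1} + {P2, P3, P4}: 26 + 55 = 81
  {P2} + {P1, P3, P4}: 32 + 63 = 95
  {P1, P2} + {P3, P4}: 50 + 48 = 98
  {P3} + {P1, P2, P4}: 40 + 50 = 90
  {P1, P3} + {P2, P4}: 63 + 32 = 95
  {P2, P3} + {P1, P4}: 55 + 26 = 81
  … (7 splits in total)
Best: vehicle 1 Depot → P1 → Depot = 26; vehicle 2 Depot → P3 → P2 → P4 → Depot = 55; combined 81.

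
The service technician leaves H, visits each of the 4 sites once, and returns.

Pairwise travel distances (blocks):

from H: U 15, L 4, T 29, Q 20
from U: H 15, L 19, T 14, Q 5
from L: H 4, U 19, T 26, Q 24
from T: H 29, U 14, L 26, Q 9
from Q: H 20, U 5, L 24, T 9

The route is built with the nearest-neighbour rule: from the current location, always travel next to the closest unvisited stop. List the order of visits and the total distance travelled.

Nearest-neighbour total = 66 blocks; route H → L → U → Q → T → H.

H → [L:4 / U:15 / Q:20 / T:29] → L (4)
L → [U:19 / Q:24 / T:26] → U (19)
U → [Q:5 / T:14] → Q (5)
Q → [T:9] → T (9)
Return T→H: 29.
Total = 4 + 19 + 5 + 9 + 29 = 66.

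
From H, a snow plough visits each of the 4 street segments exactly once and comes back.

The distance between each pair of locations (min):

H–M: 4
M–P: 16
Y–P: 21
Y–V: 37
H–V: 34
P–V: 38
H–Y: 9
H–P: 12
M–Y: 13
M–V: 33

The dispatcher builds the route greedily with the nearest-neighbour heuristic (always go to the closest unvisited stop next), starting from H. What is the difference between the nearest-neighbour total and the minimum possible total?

From H: M=4, Y=9, P=12, V=34 → choose M (4).
From M: Y=13, P=16, V=33 → choose Y (13).
From Y: P=21, V=37 → choose P (21).
From P: V=38 → choose V (38).
NN route H → M → Y → P → V → H costs 110.
Optimal: H → M → Y → V → P → H costs 104 (by enumerating all 12 distinct tours).
Excess = 110 − 104 = 6.

Excess over optimum: 6 min.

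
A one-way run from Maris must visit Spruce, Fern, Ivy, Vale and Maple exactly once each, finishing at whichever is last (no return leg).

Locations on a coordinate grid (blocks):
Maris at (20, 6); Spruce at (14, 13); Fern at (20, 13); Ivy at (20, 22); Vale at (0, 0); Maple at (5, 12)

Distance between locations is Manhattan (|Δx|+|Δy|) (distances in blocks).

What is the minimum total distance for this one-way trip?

There are 5! = 120 possible orderings.
Maris → Spruce → Fern → Ivy → Vale → Maple: 13+6+9+42+17 = 87
Maris → Spruce → Fern → Ivy → Maple → Vale: 13+6+9+25+17 = 70
Maris → Spruce → Fern → Vale → Ivy → Maple: 13+6+33+42+25 = 119
Maris → Spruce → Fern → Vale → Maple → Ivy: 13+6+33+17+25 = 94
Maris → Spruce → Fern → Maple → Ivy → Vale: 13+6+16+25+42 = 102
Maris → Spruce → Fern → Maple → Vale → Ivy: 13+6+16+17+42 = 94
Maris → Spruce → Ivy → Fern → Vale → Maple: 13+15+9+33+17 = 87
Maris → Spruce → Ivy → Fern → Maple → Vale: 13+15+9+16+17 = 70
Maris → Spruce → Ivy → Vale → Fern → Maple: 13+15+42+33+16 = 119
Maris → Spruce → Ivy → Vale → Maple → Fern: 13+15+42+17+16 = 103
Maris → Spruce → Ivy → Maple → Fern → Vale: 13+15+25+16+33 = 102
Maris → Spruce → Ivy → Maple → Vale → Fern: 13+15+25+17+33 = 103
Maris → Spruce → Vale → Fern → Ivy → Maple: 13+27+33+9+25 = 107
Maris → Spruce → Vale → Fern → Maple → Ivy: 13+27+33+16+25 = 114
… (106 more)
Maris → Fern → Ivy → Spruce → Maple → Vale: 7+9+15+10+17 = 58  ← best
The minimum is 58.
One shortest path: Maris → Fern → Ivy → Spruce → Maple → Vale.

Shortest open route: 58 blocks.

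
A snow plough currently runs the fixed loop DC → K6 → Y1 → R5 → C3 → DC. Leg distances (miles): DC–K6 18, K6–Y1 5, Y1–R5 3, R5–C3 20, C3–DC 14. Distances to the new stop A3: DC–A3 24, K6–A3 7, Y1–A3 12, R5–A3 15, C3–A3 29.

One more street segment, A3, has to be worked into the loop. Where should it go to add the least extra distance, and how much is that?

Insertion cost between consecutive stops i–j is d(i,A3) + d(A3,j) − d(i,j):
  between DC and K6: 24 + 7 − 18 = 13
  between K6 and Y1: 7 + 12 − 5 = 14
  between Y1 and R5: 12 + 15 − 3 = 24
  between R5 and C3: 15 + 29 − 20 = 24
  between C3 and DC: 29 + 24 − 14 = 39
Cheapest insertion is between DC and K6, adding 13.
New total = 60 + 13 = 73.

Adding 13 miles by placing A3 on the DC–K6 leg.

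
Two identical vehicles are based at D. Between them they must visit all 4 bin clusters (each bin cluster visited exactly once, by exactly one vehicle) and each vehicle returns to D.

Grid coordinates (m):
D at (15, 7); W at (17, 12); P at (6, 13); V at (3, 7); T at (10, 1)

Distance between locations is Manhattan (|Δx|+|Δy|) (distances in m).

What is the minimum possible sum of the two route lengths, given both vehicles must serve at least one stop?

Minimum combined distance: 62 m.

Check every non-empty split of the stops between the two vehicles; for each half take its own optimal tour:
  {W} + {P, V, T}: 14 + 48 = 62
  {P} + {W, V, T}: 30 + 50 = 80
  {W, P} + {V, T}: 34 + 36 = 70
  {V} + {W, P, T}: 24 + 46 = 70
  {W, V} + {P, T}: 38 + 42 = 80
  {P, V} + {W, T}: 36 + 36 = 72
  … (7 splits in total)
Best: vehicle 1 D → W → D = 14; vehicle 2 D → P → V → T → D = 48; combined 62.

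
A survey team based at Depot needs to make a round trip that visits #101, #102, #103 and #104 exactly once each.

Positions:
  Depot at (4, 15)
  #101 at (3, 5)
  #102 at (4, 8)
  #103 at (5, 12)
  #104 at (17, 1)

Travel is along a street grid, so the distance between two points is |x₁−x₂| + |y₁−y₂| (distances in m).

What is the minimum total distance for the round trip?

Shortest round trip = 56 m.

There are 12 distinct closed tours to check (reversals are equivalent).
Depot - #101 - #102 - #103 - #104 - Depot: 11+4+5+23+27 = 70
Depot - #101 - #102 - #104 - #103 - Depot: 11+4+20+23+4 = 62
Depot - #101 - #103 - #102 - #104 - Depot: 11+9+5+20+27 = 72
Depot - #101 - #103 - #104 - #102 - Depot: 11+9+23+20+7 = 70
Depot - #101 - #104 - #102 - #103 - Depot: 11+18+20+5+4 = 58
Depot - #101 - #104 - #103 - #102 - Depot: 11+18+23+5+7 = 64
Depot - #102 - #101 - #103 - #104 - Depot: 7+4+9+23+27 = 70
Depot - #102 - #101 - #104 - #103 - Depot: 7+4+18+23+4 = 56
Depot - #102 - #103 - #101 - #104 - Depot: 7+5+9+18+27 = 66
Depot - #102 - #104 - #101 - #103 - Depot: 7+20+18+9+4 = 58
Depot - #103 - #101 - #102 - #104 - Depot: 4+9+4+20+27 = 64
Depot - #103 - #102 - #101 - #104 - Depot: 4+5+4+18+27 = 58
The minimum is 56.
One optimal route: Depot → #102 → #101 → #104 → #103 → Depot (or its reverse).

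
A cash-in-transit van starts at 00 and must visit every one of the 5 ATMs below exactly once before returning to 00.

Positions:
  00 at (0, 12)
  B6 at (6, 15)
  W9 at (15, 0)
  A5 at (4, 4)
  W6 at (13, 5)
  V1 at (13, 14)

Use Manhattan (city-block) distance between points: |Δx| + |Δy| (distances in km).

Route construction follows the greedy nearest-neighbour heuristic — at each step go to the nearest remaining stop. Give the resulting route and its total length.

At 00 the remaining stops are B6 9, A5 12, V1 15, W6 20, W9 27; go to B6.
At B6 the remaining stops are V1 8, A5 13, W6 17, W9 24; go to V1.
At V1 the remaining stops are W6 9, W9 16, A5 19; go to W6.
At W6 the remaining stops are W9 7, A5 10; go to W9.
At W9 the remaining stops are A5 15; go to A5.
Return A5→00: 12.
Total = 9 + 8 + 9 + 7 + 15 + 12 = 60.

60 km along 00 → B6 → V1 → W6 → W9 → A5 → 00.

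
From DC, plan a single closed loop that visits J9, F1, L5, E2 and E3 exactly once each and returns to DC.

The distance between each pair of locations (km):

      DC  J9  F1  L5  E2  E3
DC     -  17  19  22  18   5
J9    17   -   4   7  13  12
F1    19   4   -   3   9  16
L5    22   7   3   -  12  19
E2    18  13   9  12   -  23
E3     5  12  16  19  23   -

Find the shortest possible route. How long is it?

With 5 stops there are 5!/2 = 60 distinct round trips (a route and its reverse cost the same).
DC - J9 - F1 - L5 - E2 - E3 - DC: 17+4+3+12+23+5 = 64
DC - J9 - F1 - L5 - E3 - E2 - DC: 17+4+3+19+23+18 = 84
DC - J9 - F1 - E2 - L5 - E3 - DC: 17+4+9+12+19+5 = 66
DC - J9 - F1 - E2 - E3 - L5 - DC: 17+4+9+23+19+22 = 94
DC - J9 - F1 - E3 - L5 - E2 - DC: 17+4+16+19+12+18 = 86
DC - J9 - F1 - E3 - E2 - L5 - DC: 17+4+16+23+12+22 = 94
DC - J9 - L5 - F1 - E2 - E3 - DC: 17+7+3+9+23+5 = 64
DC - J9 - L5 - F1 - E3 - E2 - DC: 17+7+3+16+23+18 = 84
DC - J9 - L5 - E2 - F1 - E3 - DC: 17+7+12+9+16+5 = 66
DC - J9 - L5 - E2 - E3 - F1 - DC: 17+7+12+23+16+19 = 94
DC - J9 - L5 - E3 - F1 - E2 - DC: 17+7+19+16+9+18 = 86
DC - J9 - L5 - E3 - E2 - F1 - DC: 17+7+19+23+9+19 = 94
DC - J9 - E2 - F1 - L5 - E3 - DC: 17+13+9+3+19+5 = 66
DC - J9 - E2 - F1 - E3 - L5 - DC: 17+13+9+16+19+22 = 96
… (46 more)
DC - E2 - F1 - L5 - J9 - E3 - DC: 18+9+3+7+12+5 = 54  ← best
The minimum is 54.
One optimal route: DC → E2 → F1 → L5 → J9 → E3 → DC (or its reverse).

Shortest round trip = 54 km.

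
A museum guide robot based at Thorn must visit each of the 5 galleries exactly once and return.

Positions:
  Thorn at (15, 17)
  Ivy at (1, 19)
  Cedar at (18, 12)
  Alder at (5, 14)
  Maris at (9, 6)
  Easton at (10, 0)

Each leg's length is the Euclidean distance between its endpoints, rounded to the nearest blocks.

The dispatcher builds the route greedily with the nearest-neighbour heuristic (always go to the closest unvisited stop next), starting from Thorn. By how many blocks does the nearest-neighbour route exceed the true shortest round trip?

Excess over optimum: 3 blocks.

Thorn: Cedar=6, Alder=10, Maris=13, Ivy=14, Easton=18 ⇒ Cedar
Cedar: Maris=11, Alder=13, Easton=14, Ivy=18 ⇒ Maris
Maris: Easton=6, Alder=9, Ivy=15 ⇒ Easton
Easton: Alder=15, Ivy=21 ⇒ Alder
Alder: Ivy=6 ⇒ Ivy
NN route Thorn → Cedar → Maris → Easton → Alder → Ivy → Thorn costs 58.
Optimal: Thorn → Ivy → Alder → Maris → Easton → Cedar → Thorn costs 55 (by enumerating all 60 distinct tours).
Excess = 58 − 55 = 3.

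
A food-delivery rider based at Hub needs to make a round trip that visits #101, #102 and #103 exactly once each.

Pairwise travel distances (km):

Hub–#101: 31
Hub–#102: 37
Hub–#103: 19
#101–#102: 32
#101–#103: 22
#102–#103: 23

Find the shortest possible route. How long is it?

Minimum total distance: 105 km.

There are 3 distinct closed tours to check (reversals are equivalent).
Hub-#101-#102-#103-Hub: 31+32+23+19 = 105
Hub-#101-#103-#102-Hub: 31+22+23+37 = 113
Hub-#102-#101-#103-Hub: 37+32+22+19 = 110
The minimum is 105.
One optimal route: Hub → #101 → #102 → #103 → Hub (or its reverse).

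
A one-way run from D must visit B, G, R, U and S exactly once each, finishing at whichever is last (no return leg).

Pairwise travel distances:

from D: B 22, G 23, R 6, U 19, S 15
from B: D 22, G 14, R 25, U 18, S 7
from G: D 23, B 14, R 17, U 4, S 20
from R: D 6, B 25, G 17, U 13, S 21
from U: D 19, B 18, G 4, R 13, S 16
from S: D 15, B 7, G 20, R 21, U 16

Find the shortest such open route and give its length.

There are 5! = 120 possible orderings.
D→B→G→R→U→S: 22+14+17+13+16 = 82
D→B→G→R→S→U: 22+14+17+21+16 = 90
D→B→G→U→R→S: 22+14+4+13+21 = 74
D→B→G→U→S→R: 22+14+4+16+21 = 77
D→B→G→S→R→U: 22+14+20+21+13 = 90
D→B→G→S→U→R: 22+14+20+16+13 = 85
D→B→R→G→U→S: 22+25+17+4+16 = 84
D→B→R→G→S→U: 22+25+17+20+16 = 100
D→B→R→U→G→S: 22+25+13+4+20 = 84
D→B→R→U→S→G: 22+25+13+16+20 = 96
D→B→R→S→G→U: 22+25+21+20+4 = 92
D→B→R→S→U→G: 22+25+21+16+4 = 88
D→B→U→G→R→S: 22+18+4+17+21 = 82
D→B→U→G→S→R: 22+18+4+20+21 = 85
… (106 more)
D→R→U→G→B→S: 6+13+4+14+7 = 44  ← best
The minimum is 44.
One shortest path: D → R → U → G → B → S.

44 — the minimum one-way total.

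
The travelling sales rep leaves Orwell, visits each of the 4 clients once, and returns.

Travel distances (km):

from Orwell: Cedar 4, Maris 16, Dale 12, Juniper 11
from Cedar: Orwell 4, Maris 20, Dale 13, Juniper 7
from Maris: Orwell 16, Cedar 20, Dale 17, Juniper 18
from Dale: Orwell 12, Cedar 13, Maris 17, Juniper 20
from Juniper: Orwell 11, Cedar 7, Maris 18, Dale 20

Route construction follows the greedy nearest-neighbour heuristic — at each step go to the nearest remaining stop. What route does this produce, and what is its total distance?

Nearest-neighbour total = 58 km; route Orwell → Cedar → Juniper → Maris → Dale → Orwell.

At Orwell the remaining stops are Cedar 4, Juniper 11, Dale 12, Maris 16; go to Cedar.
At Cedar the remaining stops are Juniper 7, Dale 13, Maris 20; go to Juniper.
At Juniper the remaining stops are Maris 18, Dale 20; go to Maris.
At Maris the remaining stops are Dale 17; go to Dale.
Return Dale→Orwell: 12.
Total = 4 + 7 + 18 + 17 + 12 = 58.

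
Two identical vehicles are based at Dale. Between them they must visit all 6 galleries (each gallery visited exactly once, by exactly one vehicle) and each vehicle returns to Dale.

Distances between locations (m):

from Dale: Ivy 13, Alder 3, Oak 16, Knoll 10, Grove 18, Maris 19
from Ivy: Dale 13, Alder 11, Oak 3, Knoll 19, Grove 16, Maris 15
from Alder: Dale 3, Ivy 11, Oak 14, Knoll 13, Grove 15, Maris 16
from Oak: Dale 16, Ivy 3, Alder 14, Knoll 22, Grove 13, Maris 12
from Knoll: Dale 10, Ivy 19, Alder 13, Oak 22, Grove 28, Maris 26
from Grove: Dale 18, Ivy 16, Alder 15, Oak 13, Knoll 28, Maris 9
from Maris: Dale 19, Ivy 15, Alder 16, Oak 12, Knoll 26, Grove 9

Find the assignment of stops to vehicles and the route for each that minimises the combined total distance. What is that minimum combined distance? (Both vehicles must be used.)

There are 2^5 − 1 = 31 ways to divide the 6 stops into two non-empty groups. For each, the best each vehicle can do is its own shortest tour through its group:
  {Ivy} + {Alder, Oak, Knoll, Grove, Maris}: 26 + 71 = 97
  {Alder} + {Ivy, Oak, Knoll, Grove, Maris}: 6 + 71 = 77
  {Ivy, Alder} + {Oak, Knoll, Grove, Maris}: 27 + 71 = 98
  {Oak} + {Ivy, Alder, Knoll, Grove, Maris}: 32 + 71 = 103
  {Ivy, Oak} + {Alder, Knoll, Grove, Maris}: 32 + 63 = 95
  {Alder, Oak} + {Ivy, Knoll, Grove, Maris}: 33 + 71 = 104
  … (31 splits in total)
  {Knoll} + {Ivy, Alder, Oak, Grove, Maris}: 20 + 55 = 75  ← best
Best: vehicle 1 Dale → Knoll → Dale = 20; vehicle 2 Dale → Ivy → Oak → Maris → Grove → Alder → Dale = 55; combined 75.

Minimum combined distance: 75 m.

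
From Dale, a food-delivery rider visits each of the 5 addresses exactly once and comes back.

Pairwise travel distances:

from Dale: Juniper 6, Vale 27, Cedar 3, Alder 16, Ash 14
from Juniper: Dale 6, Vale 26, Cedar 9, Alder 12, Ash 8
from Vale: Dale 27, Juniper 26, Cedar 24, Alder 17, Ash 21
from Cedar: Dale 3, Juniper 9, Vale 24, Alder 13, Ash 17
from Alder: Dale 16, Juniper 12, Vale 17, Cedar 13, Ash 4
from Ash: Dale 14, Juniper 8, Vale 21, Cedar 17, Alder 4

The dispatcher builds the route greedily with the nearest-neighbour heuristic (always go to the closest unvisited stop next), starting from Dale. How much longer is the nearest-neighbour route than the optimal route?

Dale: Cedar=3, Juniper=6, Ash=14, Alder=16, Vale=27 ⇒ Cedar
Cedar: Juniper=9, Alder=13, Ash=17, Vale=24 ⇒ Juniper
Juniper: Ash=8, Alder=12, Vale=26 ⇒ Ash
Ash: Alder=4, Vale=21 ⇒ Alder
Alder: Vale=17 ⇒ Vale
NN route Dale → Cedar → Juniper → Ash → Alder → Vale → Dale costs 68.
Optimal: Dale → Juniper → Ash → Alder → Vale → Cedar → Dale costs 62 (by enumerating all 60 distinct tours).
Excess = 68 − 62 = 6.

Excess over optimum: 6.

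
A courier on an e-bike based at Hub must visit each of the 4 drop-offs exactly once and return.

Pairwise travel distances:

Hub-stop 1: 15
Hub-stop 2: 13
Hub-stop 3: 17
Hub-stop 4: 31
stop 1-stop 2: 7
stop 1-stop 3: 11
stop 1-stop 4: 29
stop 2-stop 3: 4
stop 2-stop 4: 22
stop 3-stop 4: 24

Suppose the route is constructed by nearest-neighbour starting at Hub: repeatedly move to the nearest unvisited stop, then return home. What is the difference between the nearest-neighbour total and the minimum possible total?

From Hub: stop 2=13, stop 1=15, stop 3=17, stop 4=31 → choose stop 2 (13).
From stop 2: stop 3=4, stop 1=7, stop 4=22 → choose stop 3 (4).
From stop 3: stop 1=11, stop 4=24 → choose stop 1 (11).
From stop 1: stop 4=29 → choose stop 4 (29).
NN route Hub → stop 2 → stop 3 → stop 1 → stop 4 → Hub costs 88.
Optimal: Hub → stop 1 → stop 2 → stop 3 → stop 4 → Hub costs 81 (by enumerating all 12 distinct tours).
Excess = 88 − 81 = 7.

Excess over optimum: 7.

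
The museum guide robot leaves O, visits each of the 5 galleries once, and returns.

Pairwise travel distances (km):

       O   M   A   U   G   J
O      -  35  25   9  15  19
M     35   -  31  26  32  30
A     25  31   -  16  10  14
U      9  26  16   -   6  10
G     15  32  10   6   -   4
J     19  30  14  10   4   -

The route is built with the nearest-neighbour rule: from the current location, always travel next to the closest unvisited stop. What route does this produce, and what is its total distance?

Total distance 99 km via the nearest-neighbour route O → U → G → J → A → M → O.

O → [U:9 / G:15 / J:19 / A:25 / M:35] → U (9)
U → [G:6 / J:10 / A:16 / M:26] → G (6)
G → [J:4 / A:10 / M:32] → J (4)
J → [A:14 / M:30] → A (14)
A → [M:31] → M (31)
Return M→O: 35.
Total = 9 + 6 + 4 + 14 + 31 + 35 = 99.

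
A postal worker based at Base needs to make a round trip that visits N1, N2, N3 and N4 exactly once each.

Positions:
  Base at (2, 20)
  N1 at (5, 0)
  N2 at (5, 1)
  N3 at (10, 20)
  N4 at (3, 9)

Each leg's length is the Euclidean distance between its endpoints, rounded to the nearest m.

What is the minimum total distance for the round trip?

Shortest round trip = 49 m.

Base → N1 → N2 → N3 → N4 → Base: 20+1+20+13+11 = 65
Base → N1 → N2 → N4 → N3 → Base: 20+1+8+13+8 = 50
Base → N1 → N3 → N2 → N4 → Base: 20+21+20+8+11 = 80
Base → N1 → N3 → N4 → N2 → Base: 20+21+13+8+19 = 81
Base → N1 → N4 → N2 → N3 → Base: 20+9+8+20+8 = 65
Base → N1 → N4 → N3 → N2 → Base: 20+9+13+20+19 = 81
Base → N2 → N1 → N3 → N4 → Base: 19+1+21+13+11 = 65
Base → N2 → N1 → N4 → N3 → Base: 19+1+9+13+8 = 50
Base → N2 → N3 → N1 → N4 → Base: 19+20+21+9+11 = 80
Base → N2 → N4 → N1 → N3 → Base: 19+8+9+21+8 = 65
Base → N3 → N1 → N2 → N4 → Base: 8+21+1+8+11 = 49
Base → N3 → N2 → N1 → N4 → Base: 8+20+1+9+11 = 49
The minimum is 49.
One optimal route: Base → N3 → N1 → N2 → N4 → Base (or its reverse).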